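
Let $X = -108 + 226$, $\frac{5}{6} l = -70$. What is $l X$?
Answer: $-9912$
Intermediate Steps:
$l = -84$ ($l = \frac{6}{5} \left(-70\right) = -84$)
$X = 118$
$l X = \left(-84\right) 118 = -9912$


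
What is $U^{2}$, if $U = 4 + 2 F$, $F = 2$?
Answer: $64$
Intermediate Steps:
$U = 8$ ($U = 4 + 2 \cdot 2 = 4 + 4 = 8$)
$U^{2} = 8^{2} = 64$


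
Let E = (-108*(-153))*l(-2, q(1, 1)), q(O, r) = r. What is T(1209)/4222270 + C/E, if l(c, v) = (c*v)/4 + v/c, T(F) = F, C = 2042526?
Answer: -27641270117/223617915 ≈ -123.61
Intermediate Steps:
l(c, v) = v/c + c*v/4 (l(c, v) = (c*v)*(¼) + v/c = c*v/4 + v/c = v/c + c*v/4)
E = -16524 (E = (-108*(-153))*(1/(-2) + (¼)*(-2)*1) = 16524*(1*(-½) - ½) = 16524*(-½ - ½) = 16524*(-1) = -16524)
T(1209)/4222270 + C/E = 1209/4222270 + 2042526/(-16524) = 1209*(1/4222270) + 2042526*(-1/16524) = 93/324790 - 340421/2754 = -27641270117/223617915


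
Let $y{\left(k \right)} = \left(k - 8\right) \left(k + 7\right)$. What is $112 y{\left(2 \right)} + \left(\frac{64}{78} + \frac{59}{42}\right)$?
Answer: $- \frac{1100331}{182} \approx -6045.8$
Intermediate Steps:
$y{\left(k \right)} = \left(-8 + k\right) \left(7 + k\right)$
$112 y{\left(2 \right)} + \left(\frac{64}{78} + \frac{59}{42}\right) = 112 \left(-56 + 2^{2} - 2\right) + \left(\frac{64}{78} + \frac{59}{42}\right) = 112 \left(-56 + 4 - 2\right) + \left(64 \cdot \frac{1}{78} + 59 \cdot \frac{1}{42}\right) = 112 \left(-54\right) + \left(\frac{32}{39} + \frac{59}{42}\right) = -6048 + \frac{405}{182} = - \frac{1100331}{182}$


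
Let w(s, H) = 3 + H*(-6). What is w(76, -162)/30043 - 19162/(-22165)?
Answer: 321299/358205 ≈ 0.89697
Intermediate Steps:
w(s, H) = 3 - 6*H
w(76, -162)/30043 - 19162/(-22165) = (3 - 6*(-162))/30043 - 19162/(-22165) = (3 + 972)*(1/30043) - 19162*(-1/22165) = 975*(1/30043) + 134/155 = 75/2311 + 134/155 = 321299/358205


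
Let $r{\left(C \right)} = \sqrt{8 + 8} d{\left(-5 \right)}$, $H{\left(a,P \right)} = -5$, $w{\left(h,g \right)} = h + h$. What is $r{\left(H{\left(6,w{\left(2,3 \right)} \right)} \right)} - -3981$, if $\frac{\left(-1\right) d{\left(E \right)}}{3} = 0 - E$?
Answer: $3921$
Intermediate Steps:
$d{\left(E \right)} = 3 E$ ($d{\left(E \right)} = - 3 \left(0 - E\right) = - 3 \left(- E\right) = 3 E$)
$w{\left(h,g \right)} = 2 h$
$r{\left(C \right)} = -60$ ($r{\left(C \right)} = \sqrt{8 + 8} \cdot 3 \left(-5\right) = \sqrt{16} \left(-15\right) = 4 \left(-15\right) = -60$)
$r{\left(H{\left(6,w{\left(2,3 \right)} \right)} \right)} - -3981 = -60 - -3981 = -60 + 3981 = 3921$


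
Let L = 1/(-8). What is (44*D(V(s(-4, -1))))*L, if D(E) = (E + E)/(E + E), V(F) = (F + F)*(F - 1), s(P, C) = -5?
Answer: -11/2 ≈ -5.5000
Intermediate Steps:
L = -⅛ ≈ -0.12500
V(F) = 2*F*(-1 + F) (V(F) = (2*F)*(-1 + F) = 2*F*(-1 + F))
D(E) = 1 (D(E) = (2*E)/((2*E)) = (2*E)*(1/(2*E)) = 1)
(44*D(V(s(-4, -1))))*L = (44*1)*(-⅛) = 44*(-⅛) = -11/2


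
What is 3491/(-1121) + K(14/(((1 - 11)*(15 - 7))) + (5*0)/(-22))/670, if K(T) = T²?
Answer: -3742297071/1201712000 ≈ -3.1141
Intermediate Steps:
3491/(-1121) + K(14/(((1 - 11)*(15 - 7))) + (5*0)/(-22))/670 = 3491/(-1121) + (14/(((1 - 11)*(15 - 7))) + (5*0)/(-22))²/670 = 3491*(-1/1121) + (14/((-10*8)) + 0*(-1/22))²*(1/670) = -3491/1121 + (14/(-80) + 0)²*(1/670) = -3491/1121 + (14*(-1/80) + 0)²*(1/670) = -3491/1121 + (-7/40 + 0)²*(1/670) = -3491/1121 + (-7/40)²*(1/670) = -3491/1121 + (49/1600)*(1/670) = -3491/1121 + 49/1072000 = -3742297071/1201712000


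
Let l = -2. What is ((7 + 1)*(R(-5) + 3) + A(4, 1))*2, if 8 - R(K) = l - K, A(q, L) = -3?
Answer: 122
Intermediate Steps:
R(K) = 10 + K (R(K) = 8 - (-2 - K) = 8 + (2 + K) = 10 + K)
((7 + 1)*(R(-5) + 3) + A(4, 1))*2 = ((7 + 1)*((10 - 5) + 3) - 3)*2 = (8*(5 + 3) - 3)*2 = (8*8 - 3)*2 = (64 - 3)*2 = 61*2 = 122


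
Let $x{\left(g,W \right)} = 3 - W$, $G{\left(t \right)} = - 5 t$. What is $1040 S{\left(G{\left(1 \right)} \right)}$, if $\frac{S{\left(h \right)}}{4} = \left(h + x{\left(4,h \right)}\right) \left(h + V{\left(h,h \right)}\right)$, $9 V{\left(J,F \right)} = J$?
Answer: $- \frac{208000}{3} \approx -69333.0$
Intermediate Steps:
$V{\left(J,F \right)} = \frac{J}{9}$
$S{\left(h \right)} = \frac{40 h}{3}$ ($S{\left(h \right)} = 4 \left(h - \left(-3 + h\right)\right) \left(h + \frac{h}{9}\right) = 4 \cdot 3 \frac{10 h}{9} = 4 \frac{10 h}{3} = \frac{40 h}{3}$)
$1040 S{\left(G{\left(1 \right)} \right)} = 1040 \frac{40 \left(\left(-5\right) 1\right)}{3} = 1040 \cdot \frac{40}{3} \left(-5\right) = 1040 \left(- \frac{200}{3}\right) = - \frac{208000}{3}$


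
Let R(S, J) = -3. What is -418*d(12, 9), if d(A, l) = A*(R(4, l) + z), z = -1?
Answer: 20064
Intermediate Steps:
d(A, l) = -4*A (d(A, l) = A*(-3 - 1) = A*(-4) = -4*A)
-418*d(12, 9) = -(-1672)*12 = -418*(-48) = 20064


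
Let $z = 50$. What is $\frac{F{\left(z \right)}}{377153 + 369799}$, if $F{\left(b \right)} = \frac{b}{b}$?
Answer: $\frac{1}{746952} \approx 1.3388 \cdot 10^{-6}$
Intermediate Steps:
$F{\left(b \right)} = 1$
$\frac{F{\left(z \right)}}{377153 + 369799} = 1 \frac{1}{377153 + 369799} = 1 \cdot \frac{1}{746952} = \frac{1}{746952}$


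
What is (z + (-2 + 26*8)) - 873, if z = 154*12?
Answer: 1181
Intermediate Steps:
z = 1848
(z + (-2 + 26*8)) - 873 = (1848 + (-2 + 26*8)) - 873 = (1848 + (-2 + 208)) - 873 = (1848 + 206) - 873 = 2054 - 873 = 1181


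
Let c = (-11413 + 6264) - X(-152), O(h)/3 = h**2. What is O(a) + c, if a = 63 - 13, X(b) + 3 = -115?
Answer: 2469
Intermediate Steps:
X(b) = -118 (X(b) = -3 - 115 = -118)
a = 50
O(h) = 3*h**2
c = -5031 (c = (-11413 + 6264) - 1*(-118) = -5149 + 118 = -5031)
O(a) + c = 3*50**2 - 5031 = 3*2500 - 5031 = 7500 - 5031 = 2469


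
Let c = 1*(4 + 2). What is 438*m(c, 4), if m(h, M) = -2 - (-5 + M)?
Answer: -438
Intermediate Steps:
c = 6 (c = 1*6 = 6)
m(h, M) = 3 - M (m(h, M) = -2 + (5 - M) = 3 - M)
438*m(c, 4) = 438*(3 - 1*4) = 438*(3 - 4) = 438*(-1) = -438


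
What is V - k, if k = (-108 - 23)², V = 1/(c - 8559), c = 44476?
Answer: -616371636/35917 ≈ -17161.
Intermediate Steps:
V = 1/35917 (V = 1/(44476 - 8559) = 1/35917 ≈ 2.7842e-5)
k = 17161 (k = (-131)² = 17161)
V - k = 1/35917 - 1*17161 = 1/35917 - 17161 = -616371636/35917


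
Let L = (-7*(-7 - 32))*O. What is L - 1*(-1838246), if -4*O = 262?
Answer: 3640729/2 ≈ 1.8204e+6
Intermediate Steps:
O = -131/2 (O = -¼*262 = -131/2 ≈ -65.500)
L = -35763/2 (L = -7*(-7 - 32)*(-131/2) = -7*(-39)*(-131/2) = 273*(-131/2) = -35763/2 ≈ -17882.)
L - 1*(-1838246) = -35763/2 - 1*(-1838246) = -35763/2 + 1838246 = 3640729/2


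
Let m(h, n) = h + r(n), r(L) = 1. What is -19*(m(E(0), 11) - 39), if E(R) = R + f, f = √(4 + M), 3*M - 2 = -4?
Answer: 722 - 19*√30/3 ≈ 687.31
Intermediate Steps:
M = -⅔ (M = ⅔ + (⅓)*(-4) = ⅔ - 4/3 = -⅔ ≈ -0.66667)
f = √30/3 (f = √(4 - ⅔) = √(10/3) = √30/3 ≈ 1.8257)
E(R) = R + √30/3
m(h, n) = 1 + h (m(h, n) = h + 1 = 1 + h)
-19*(m(E(0), 11) - 39) = -19*((1 + (0 + √30/3)) - 39) = -19*((1 + √30/3) - 39) = -19*(-38 + √30/3) = 722 - 19*√30/3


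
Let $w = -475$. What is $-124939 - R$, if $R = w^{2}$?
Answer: $-350564$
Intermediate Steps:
$R = 225625$ ($R = \left(-475\right)^{2} = 225625$)
$-124939 - R = -124939 - 225625 = -350564$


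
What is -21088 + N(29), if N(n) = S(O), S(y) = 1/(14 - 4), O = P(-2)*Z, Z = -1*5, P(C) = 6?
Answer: -210879/10 ≈ -21088.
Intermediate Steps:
Z = -5
O = -30 (O = 6*(-5) = -30)
S(y) = 1/10
N(n) = 1/10
-21088 + N(29) = -21088 + 1/10 = -210879/10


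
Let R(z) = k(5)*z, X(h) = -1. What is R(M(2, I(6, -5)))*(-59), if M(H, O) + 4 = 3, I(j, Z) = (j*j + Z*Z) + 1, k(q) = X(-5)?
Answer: -59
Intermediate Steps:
k(q) = -1
I(j, Z) = 1 + Z² + j² (I(j, Z) = (j² + Z²) + 1 = (Z² + j²) + 1 = 1 + Z² + j²)
M(H, O) = -1 (M(H, O) = -4 + 3 = -1)
R(z) = -z
R(M(2, I(6, -5)))*(-59) = -1*(-1)*(-59) = 1*(-59) = -59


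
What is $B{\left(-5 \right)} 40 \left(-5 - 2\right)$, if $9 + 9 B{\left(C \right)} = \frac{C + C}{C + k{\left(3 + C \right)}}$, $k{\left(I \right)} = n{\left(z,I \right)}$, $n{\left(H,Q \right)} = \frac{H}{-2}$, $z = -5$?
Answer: $\frac{1400}{9} \approx 155.56$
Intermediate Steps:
$n{\left(H,Q \right)} = - \frac{H}{2}$ ($n{\left(H,Q \right)} = H \left(- \frac{1}{2}\right) = - \frac{H}{2}$)
$k{\left(I \right)} = \frac{5}{2}$ ($k{\left(I \right)} = \left(- \frac{1}{2}\right) \left(-5\right) = \frac{5}{2}$)
$B{\left(C \right)} = -1 + \frac{2 C}{9 \left(\frac{5}{2} + C\right)}$ ($B{\left(C \right)} = -1 + \frac{\left(C + C\right) \frac{1}{C + \frac{5}{2}}}{9} = -1 + \frac{2 C \frac{1}{\frac{5}{2} + C}}{9} = -1 + \frac{2 C}{9 \left(\frac{5}{2} + C\right)}$)
$B{\left(-5 \right)} 40 \left(-5 - 2\right) = \frac{-45 - -70}{9 \left(5 + 2 \left(-5\right)\right)} 40 \left(-5 - 2\right) = \frac{-45 + 70}{9 \left(5 - 10\right)} 40 \left(-5 - 2\right) = \frac{1}{9} \frac{1}{-5} \cdot 25 \cdot 40 \left(-7\right) = \frac{1}{9} \left(- \frac{1}{5}\right) 25 \left(-280\right) = \left(- \frac{5}{9}\right) \left(-280\right) = \frac{1400}{9}$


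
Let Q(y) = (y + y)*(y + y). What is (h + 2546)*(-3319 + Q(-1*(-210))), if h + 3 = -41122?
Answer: -6677291899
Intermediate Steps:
h = -41125 (h = -3 - 41122 = -41125)
Q(y) = 4*y² (Q(y) = (2*y)*(2*y) = 4*y²)
(h + 2546)*(-3319 + Q(-1*(-210))) = (-41125 + 2546)*(-3319 + 4*(-1*(-210))²) = -38579*(-3319 + 4*210²) = -38579*(-3319 + 4*44100) = -38579*(-3319 + 176400) = -38579*173081 = -6677291899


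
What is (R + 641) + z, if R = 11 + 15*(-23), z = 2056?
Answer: 2363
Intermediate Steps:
R = -334 (R = 11 - 345 = -334)
(R + 641) + z = (-334 + 641) + 2056 = 307 + 2056 = 2363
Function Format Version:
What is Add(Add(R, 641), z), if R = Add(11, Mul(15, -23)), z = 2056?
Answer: 2363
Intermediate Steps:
R = -334 (R = Add(11, -345) = -334)
Add(Add(R, 641), z) = Add(Add(-334, 641), 2056) = Add(307, 2056) = 2363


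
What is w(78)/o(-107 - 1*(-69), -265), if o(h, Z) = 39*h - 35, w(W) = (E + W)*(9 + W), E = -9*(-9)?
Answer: -13833/1517 ≈ -9.1187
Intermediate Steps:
E = 81
w(W) = (9 + W)*(81 + W) (w(W) = (81 + W)*(9 + W) = (9 + W)*(81 + W))
o(h, Z) = -35 + 39*h
w(78)/o(-107 - 1*(-69), -265) = (729 + 78**2 + 90*78)/(-35 + 39*(-107 - 1*(-69))) = (729 + 6084 + 7020)/(-35 + 39*(-107 + 69)) = 13833/(-35 + 39*(-38)) = 13833/(-35 - 1482) = 13833/(-1517) = 13833*(-1/1517) = -13833/1517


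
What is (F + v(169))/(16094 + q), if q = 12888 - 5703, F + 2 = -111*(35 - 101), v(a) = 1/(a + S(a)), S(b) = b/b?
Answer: 1245081/3957430 ≈ 0.31462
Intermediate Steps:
S(b) = 1
v(a) = 1/(1 + a) (v(a) = 1/(a + 1) = 1/(1 + a))
F = 7324 (F = -2 - 111*(35 - 101) = -2 - 111*(-66) = -2 + 7326 = 7324)
q = 7185
(F + v(169))/(16094 + q) = (7324 + 1/(1 + 169))/(16094 + 7185) = (7324 + 1/170)/23279 = (7324 + 1/170)*(1/23279) = (1245081/170)*(1/23279) = 1245081/3957430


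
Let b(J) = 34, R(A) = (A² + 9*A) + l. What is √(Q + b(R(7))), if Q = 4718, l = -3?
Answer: 12*√33 ≈ 68.935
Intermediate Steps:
R(A) = -3 + A² + 9*A (R(A) = (A² + 9*A) - 3 = -3 + A² + 9*A)
√(Q + b(R(7))) = √(4718 + 34) = √4752 = 12*√33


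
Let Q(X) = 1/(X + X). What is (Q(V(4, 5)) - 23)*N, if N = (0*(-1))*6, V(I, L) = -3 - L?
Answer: 0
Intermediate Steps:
Q(X) = 1/(2*X)
N = 0 (N = 0*6 = 0)
(Q(V(4, 5)) - 23)*N = (1/(2*(-3 - 1*5)) - 23)*0 = (1/(2*(-3 - 5)) - 23)*0 = ((½)/(-8) - 23)*0 = ((½)*(-⅛) - 23)*0 = (-1/16 - 23)*0 = -369/16*0 = 0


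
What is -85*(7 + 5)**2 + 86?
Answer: -12154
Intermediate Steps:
-85*(7 + 5)**2 + 86 = -85*12**2 + 86 = -85*144 + 86 = -12240 + 86 = -12154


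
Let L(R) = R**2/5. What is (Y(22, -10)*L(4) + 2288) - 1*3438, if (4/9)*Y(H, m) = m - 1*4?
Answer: -6254/5 ≈ -1250.8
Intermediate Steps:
Y(H, m) = -9 + 9*m/4 (Y(H, m) = 9*(m - 1*4)/4 = 9*(m - 4)/4 = 9*(-4 + m)/4 = -9 + 9*m/4)
L(R) = R**2/5
(Y(22, -10)*L(4) + 2288) - 1*3438 = ((-9 + (9/4)*(-10))*((1/5)*4**2) + 2288) - 1*3438 = ((-9 - 45/2)*((1/5)*16) + 2288) - 3438 = (-63/2*16/5 + 2288) - 3438 = (-504/5 + 2288) - 3438 = 10936/5 - 3438 = -6254/5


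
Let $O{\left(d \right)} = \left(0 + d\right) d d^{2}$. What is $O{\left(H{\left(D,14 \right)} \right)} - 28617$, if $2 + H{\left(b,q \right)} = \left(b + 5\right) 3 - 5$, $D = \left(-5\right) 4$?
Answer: $7282999$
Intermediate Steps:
$D = -20$
$H{\left(b,q \right)} = 8 + 3 b$ ($H{\left(b,q \right)} = -2 + \left(\left(b + 5\right) 3 - 5\right) = -2 + \left(\left(5 + b\right) 3 - 5\right) = -2 + \left(\left(15 + 3 b\right) - 5\right) = -2 + \left(10 + 3 b\right) = 8 + 3 b$)
$O{\left(d \right)} = d^{4}$ ($O{\left(d \right)} = d d d^{2} = d^{2} d^{2} = d^{4}$)
$O{\left(H{\left(D,14 \right)} \right)} - 28617 = \left(8 + 3 \left(-20\right)\right)^{4} - 28617 = \left(8 - 60\right)^{4} - 28617 = \left(-52\right)^{4} - 28617 = 7311616 - 28617 = 7282999$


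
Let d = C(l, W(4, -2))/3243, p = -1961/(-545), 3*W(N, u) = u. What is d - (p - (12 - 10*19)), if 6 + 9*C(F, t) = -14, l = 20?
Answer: -2888677477/15906915 ≈ -181.60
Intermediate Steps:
W(N, u) = u/3
p = 1961/545 (p = -1961*(-1/545) = 1961/545 ≈ 3.5982)
C(F, t) = -20/9 (C(F, t) = -2/3 + (1/9)*(-14) = -2/3 - 14/9 = -20/9)
d = -20/29187 (d = -20/9/3243 = -20/9*1/3243 = -20/29187 ≈ -0.00068524)
d - (p - (12 - 10*19)) = -20/29187 - (1961/545 - (12 - 10*19)) = -20/29187 - (1961/545 - (12 - 190)) = -20/29187 - (1961/545 - 1*(-178)) = -20/29187 - (1961/545 + 178) = -20/29187 - 1*98971/545 = -20/29187 - 98971/545 = -2888677477/15906915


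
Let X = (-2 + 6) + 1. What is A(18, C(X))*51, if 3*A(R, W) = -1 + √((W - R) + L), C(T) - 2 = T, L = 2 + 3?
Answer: -17 + 17*I*√6 ≈ -17.0 + 41.641*I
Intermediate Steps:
L = 5
X = 5 (X = 4 + 1 = 5)
C(T) = 2 + T
A(R, W) = -⅓ + √(5 + W - R)/3 (A(R, W) = (-1 + √((W - R) + 5))/3 = (-1 + √(5 + W - R))/3 = -⅓ + √(5 + W - R)/3)
A(18, C(X))*51 = (-⅓ + √(5 + (2 + 5) - 1*18)/3)*51 = (-⅓ + √(5 + 7 - 18)/3)*51 = (-⅓ + √(-6)/3)*51 = (-⅓ + (I*√6)/3)*51 = (-⅓ + I*√6/3)*51 = -17 + 17*I*√6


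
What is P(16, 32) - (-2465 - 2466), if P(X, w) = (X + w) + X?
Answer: 4995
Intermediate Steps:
P(X, w) = w + 2*X
P(16, 32) - (-2465 - 2466) = (32 + 2*16) - (-2465 - 2466) = (32 + 32) - 1*(-4931) = 64 + 4931 = 4995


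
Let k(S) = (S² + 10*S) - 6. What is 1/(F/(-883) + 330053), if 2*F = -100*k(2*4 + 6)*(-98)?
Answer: 883/289819799 ≈ 3.0467e-6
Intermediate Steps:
k(S) = -6 + S² + 10*S
F = 1617000 (F = (-100*(-6 + (2*4 + 6)² + 10*(2*4 + 6))*(-98))/2 = (-100*(-6 + (8 + 6)² + 10*(8 + 6))*(-98))/2 = (-100*(-6 + 14² + 10*14)*(-98))/2 = (-100*(-6 + 196 + 140)*(-98))/2 = (-100*330*(-98))/2 = (-33000*(-98))/2 = (½)*3234000 = 1617000)
1/(F/(-883) + 330053) = 1/(1617000/(-883) + 330053) = 1/(1617000*(-1/883) + 330053) = 1/(-1617000/883 + 330053) = 1/(289819799/883) = 883/289819799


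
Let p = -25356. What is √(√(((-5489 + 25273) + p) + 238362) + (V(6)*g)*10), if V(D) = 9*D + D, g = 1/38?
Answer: √(5700 + 361*√232790)/19 ≈ 22.322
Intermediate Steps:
g = 1/38 ≈ 0.026316
V(D) = 10*D
√(√(((-5489 + 25273) + p) + 238362) + (V(6)*g)*10) = √(√(((-5489 + 25273) - 25356) + 238362) + ((10*6)*(1/38))*10) = √(√((19784 - 25356) + 238362) + (60*(1/38))*10) = √(√(-5572 + 238362) + (30/19)*10) = √(√232790 + 300/19) = √(300/19 + √232790)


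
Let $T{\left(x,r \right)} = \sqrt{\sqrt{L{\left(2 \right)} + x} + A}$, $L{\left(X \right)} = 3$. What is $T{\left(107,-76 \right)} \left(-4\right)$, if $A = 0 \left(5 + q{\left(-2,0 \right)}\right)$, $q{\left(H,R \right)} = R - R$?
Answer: $- 4 \sqrt[4]{110} \approx -12.954$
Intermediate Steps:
$q{\left(H,R \right)} = 0$
$A = 0$ ($A = 0 \left(5 + 0\right) = 0 \cdot 5 = 0$)
$T{\left(x,r \right)} = \sqrt[4]{3 + x}$ ($T{\left(x,r \right)} = \sqrt{\sqrt{3 + x} + 0} = \sqrt{\sqrt{3 + x}} = \sqrt[4]{3 + x}$)
$T{\left(107,-76 \right)} \left(-4\right) = \sqrt[4]{3 + 107} \left(-4\right) = \sqrt[4]{110} \left(-4\right) = - 4 \sqrt[4]{110}$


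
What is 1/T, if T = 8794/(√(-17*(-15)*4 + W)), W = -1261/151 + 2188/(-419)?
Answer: √4028693624277/556387586 ≈ 0.0036075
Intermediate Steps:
W = -858747/63269 (W = -1261*1/151 + 2188*(-1/419) = -1261/151 - 2188/419 = -858747/63269 ≈ -13.573)
T = 8794*√4028693624277/63675633 (T = 8794/(√(-17*(-15)*4 - 858747/63269)) = 8794/(√(255*4 - 858747/63269)) = 8794/(√(1020 - 858747/63269)) = 8794/(√(63675633/63269)) = 8794/((√4028693624277/63269)) = 8794*(√4028693624277/63675633) = 8794*√4028693624277/63675633 ≈ 277.20)
1/T = 1/(8794*√4028693624277/63675633) = √4028693624277/556387586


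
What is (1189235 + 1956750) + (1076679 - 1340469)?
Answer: 2882195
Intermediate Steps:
(1189235 + 1956750) + (1076679 - 1340469) = 3145985 - 263790 = 2882195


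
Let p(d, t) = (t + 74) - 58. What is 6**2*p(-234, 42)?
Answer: 2088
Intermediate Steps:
p(d, t) = 16 + t (p(d, t) = (74 + t) - 58 = 16 + t)
6**2*p(-234, 42) = 6**2*(16 + 42) = 36*58 = 2088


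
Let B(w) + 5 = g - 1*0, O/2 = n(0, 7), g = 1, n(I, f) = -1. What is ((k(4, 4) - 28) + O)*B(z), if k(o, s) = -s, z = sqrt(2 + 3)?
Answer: 136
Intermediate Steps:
O = -2 (O = 2*(-1) = -2)
z = sqrt(5) ≈ 2.2361
B(w) = -4 (B(w) = -5 + (1 - 1*0) = -5 + (1 + 0) = -5 + 1 = -4)
((k(4, 4) - 28) + O)*B(z) = ((-1*4 - 28) - 2)*(-4) = ((-4 - 28) - 2)*(-4) = (-32 - 2)*(-4) = -34*(-4) = 136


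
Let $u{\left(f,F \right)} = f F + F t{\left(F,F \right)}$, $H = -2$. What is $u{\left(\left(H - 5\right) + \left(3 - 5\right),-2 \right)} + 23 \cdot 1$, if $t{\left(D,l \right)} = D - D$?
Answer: $41$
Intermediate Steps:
$t{\left(D,l \right)} = 0$
$u{\left(f,F \right)} = F f$ ($u{\left(f,F \right)} = f F + F 0 = F f + 0 = F f$)
$u{\left(\left(H - 5\right) + \left(3 - 5\right),-2 \right)} + 23 \cdot 1 = - 2 \left(\left(-2 - 5\right) + \left(3 - 5\right)\right) + 23 \cdot 1 = - 2 \left(-7 - 2\right) + 23 = \left(-2\right) \left(-9\right) + 23 = 18 + 23 = 41$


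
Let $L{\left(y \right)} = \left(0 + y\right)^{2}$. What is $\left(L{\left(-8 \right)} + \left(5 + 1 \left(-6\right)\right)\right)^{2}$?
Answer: $3969$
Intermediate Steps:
$L{\left(y \right)} = y^{2}$
$\left(L{\left(-8 \right)} + \left(5 + 1 \left(-6\right)\right)\right)^{2} = \left(\left(-8\right)^{2} + \left(5 + 1 \left(-6\right)\right)\right)^{2} = \left(64 + \left(5 - 6\right)\right)^{2} = \left(64 - 1\right)^{2} = 63^{2} = 3969$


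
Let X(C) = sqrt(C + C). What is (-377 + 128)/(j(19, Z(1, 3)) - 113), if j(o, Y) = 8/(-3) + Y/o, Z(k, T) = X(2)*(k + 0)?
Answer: 14193/6587 ≈ 2.1547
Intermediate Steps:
X(C) = sqrt(2)*sqrt(C) (X(C) = sqrt(2*C) = sqrt(2)*sqrt(C))
Z(k, T) = 2*k (Z(k, T) = (sqrt(2)*sqrt(2))*(k + 0) = 2*k)
j(o, Y) = -8/3 + Y/o (j(o, Y) = 8*(-1/3) + Y/o = -8/3 + Y/o)
(-377 + 128)/(j(19, Z(1, 3)) - 113) = (-377 + 128)/((-8/3 + (2*1)/19) - 113) = -249/((-8/3 + 2*(1/19)) - 113) = -249/((-8/3 + 2/19) - 113) = -249/(-146/57 - 113) = -249/(-6587/57) = -249*(-57/6587) = 14193/6587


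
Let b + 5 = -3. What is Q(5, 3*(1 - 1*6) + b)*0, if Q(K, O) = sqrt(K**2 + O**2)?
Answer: 0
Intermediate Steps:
b = -8 (b = -5 - 3 = -8)
Q(5, 3*(1 - 1*6) + b)*0 = sqrt(5**2 + (3*(1 - 1*6) - 8)**2)*0 = sqrt(25 + (3*(1 - 6) - 8)**2)*0 = sqrt(25 + (3*(-5) - 8)**2)*0 = sqrt(25 + (-15 - 8)**2)*0 = sqrt(25 + (-23)**2)*0 = sqrt(25 + 529)*0 = sqrt(554)*0 = 0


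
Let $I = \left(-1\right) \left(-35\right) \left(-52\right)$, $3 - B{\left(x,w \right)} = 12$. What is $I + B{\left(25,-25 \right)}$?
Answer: $-1829$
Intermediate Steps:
$B{\left(x,w \right)} = -9$ ($B{\left(x,w \right)} = 3 - 12 = -9$)
$I = -1820$ ($I = 35 \left(-52\right) = -1820$)
$I + B{\left(25,-25 \right)} = -1820 - 9 = -1829$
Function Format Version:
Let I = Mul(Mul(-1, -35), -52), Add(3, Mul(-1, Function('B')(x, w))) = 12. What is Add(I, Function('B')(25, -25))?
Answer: -1829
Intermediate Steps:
Function('B')(x, w) = -9 (Function('B')(x, w) = Add(3, Mul(-1, 12)) = Add(3, -12) = -9)
I = -1820 (I = Mul(35, -52) = -1820)
Add(I, Function('B')(25, -25)) = Add(-1820, -9) = -1829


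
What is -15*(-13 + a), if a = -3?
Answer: 240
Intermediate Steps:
-15*(-13 + a) = -15*(-13 - 3) = -15*(-16) = 240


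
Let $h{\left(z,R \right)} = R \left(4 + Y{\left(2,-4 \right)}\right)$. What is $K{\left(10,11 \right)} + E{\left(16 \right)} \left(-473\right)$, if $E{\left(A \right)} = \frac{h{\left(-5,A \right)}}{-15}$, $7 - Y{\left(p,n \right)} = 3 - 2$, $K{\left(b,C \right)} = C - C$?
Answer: $\frac{15136}{3} \approx 5045.3$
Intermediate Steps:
$K{\left(b,C \right)} = 0$
$Y{\left(p,n \right)} = 6$ ($Y{\left(p,n \right)} = 7 - \left(3 - 2\right) = 7 - 1 = 6$)
$h{\left(z,R \right)} = 10 R$ ($h{\left(z,R \right)} = R \left(4 + 6\right) = R 10 = 10 R$)
$E{\left(A \right)} = - \frac{2 A}{3}$ ($E{\left(A \right)} = \frac{10 A}{-15} = 10 A \left(- \frac{1}{15}\right) = - \frac{2 A}{3}$)
$K{\left(10,11 \right)} + E{\left(16 \right)} \left(-473\right) = 0 + \left(- \frac{2}{3}\right) 16 \left(-473\right) = 0 - - \frac{15136}{3} = 0 + \frac{15136}{3} = \frac{15136}{3}$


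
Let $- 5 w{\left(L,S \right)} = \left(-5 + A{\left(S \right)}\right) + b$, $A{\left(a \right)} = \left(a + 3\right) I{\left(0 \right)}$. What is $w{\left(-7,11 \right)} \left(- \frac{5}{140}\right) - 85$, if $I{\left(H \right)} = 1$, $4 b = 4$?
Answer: $- \frac{1189}{14} \approx -84.929$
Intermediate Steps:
$b = 1$ ($b = \frac{1}{4} \cdot 4 = 1$)
$A{\left(a \right)} = 3 + a$ ($A{\left(a \right)} = \left(a + 3\right) 1 = \left(3 + a\right) 1 = 3 + a$)
$w{\left(L,S \right)} = \frac{1}{5} - \frac{S}{5}$ ($w{\left(L,S \right)} = - \frac{\left(-5 + \left(3 + S\right)\right) + 1}{5} = - \frac{\left(-2 + S\right) + 1}{5} = - \frac{-1 + S}{5} = \frac{1}{5} - \frac{S}{5}$)
$w{\left(-7,11 \right)} \left(- \frac{5}{140}\right) - 85 = \left(\frac{1}{5} - \frac{11}{5}\right) \left(- \frac{5}{140}\right) - 85 = \left(\frac{1}{5} - \frac{11}{5}\right) \left(\left(-5\right) \frac{1}{140}\right) - 85 = \left(-2\right) \left(- \frac{1}{28}\right) - 85 = \frac{1}{14} - 85 = - \frac{1189}{14}$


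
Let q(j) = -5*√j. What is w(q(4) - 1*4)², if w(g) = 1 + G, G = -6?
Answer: 25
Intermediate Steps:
w(g) = -5 (w(g) = 1 - 6 = -5)
w(q(4) - 1*4)² = (-5)² = 25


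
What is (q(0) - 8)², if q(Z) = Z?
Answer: 64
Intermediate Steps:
(q(0) - 8)² = (0 - 8)² = (-8)² = 64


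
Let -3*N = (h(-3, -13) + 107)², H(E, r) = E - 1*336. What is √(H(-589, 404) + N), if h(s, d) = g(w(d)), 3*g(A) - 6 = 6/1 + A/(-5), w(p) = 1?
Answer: I*√10179813/45 ≈ 70.902*I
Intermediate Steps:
g(A) = 4 - A/15 (g(A) = 2 + (6/1 + A/(-5))/3 = 2 + (6*1 + A*(-⅕))/3 = 2 + (6 - A/5)/3 = 2 + (2 - A/15) = 4 - A/15)
H(E, r) = -336 + E (H(E, r) = E - 336 = -336 + E)
h(s, d) = 59/15 (h(s, d) = 4 - 1/15*1 = 4 - 1/15 = 59/15)
N = -2768896/675 (N = -(59/15 + 107)²/3 = -(1664/15)²/3 = -⅓*2768896/225 = -2768896/675 ≈ -4102.1)
√(H(-589, 404) + N) = √((-336 - 589) - 2768896/675) = √(-925 - 2768896/675) = √(-3393271/675) = I*√10179813/45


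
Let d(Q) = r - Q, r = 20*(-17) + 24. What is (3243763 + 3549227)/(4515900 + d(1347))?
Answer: 6792990/4514237 ≈ 1.5048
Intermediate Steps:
r = -316 (r = -340 + 24 = -316)
d(Q) = -316 - Q
(3243763 + 3549227)/(4515900 + d(1347)) = (3243763 + 3549227)/(4515900 + (-316 - 1*1347)) = 6792990/(4515900 + (-316 - 1347)) = 6792990/(4515900 - 1663) = 6792990/4514237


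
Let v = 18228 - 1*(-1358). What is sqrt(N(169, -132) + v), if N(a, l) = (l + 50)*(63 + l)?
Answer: 2*sqrt(6311) ≈ 158.88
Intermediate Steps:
N(a, l) = (50 + l)*(63 + l)
v = 19586 (v = 18228 + 1358 = 19586)
sqrt(N(169, -132) + v) = sqrt((3150 + (-132)**2 + 113*(-132)) + 19586) = sqrt((3150 + 17424 - 14916) + 19586) = sqrt(5658 + 19586) = sqrt(25244) = 2*sqrt(6311)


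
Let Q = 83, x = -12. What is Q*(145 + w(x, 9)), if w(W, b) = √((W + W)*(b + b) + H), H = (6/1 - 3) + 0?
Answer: 12035 + 83*I*√429 ≈ 12035.0 + 1719.1*I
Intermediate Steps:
H = 3 (H = (6*1 - 3) + 0 = (6 - 3) + 0 = 3 + 0 = 3)
w(W, b) = √(3 + 4*W*b) (w(W, b) = √((W + W)*(b + b) + 3) = √((2*W)*(2*b) + 3) = √(4*W*b + 3) = √(3 + 4*W*b))
Q*(145 + w(x, 9)) = 83*(145 + √(3 + 4*(-12)*9)) = 83*(145 + √(3 - 432)) = 83*(145 + √(-429)) = 83*(145 + I*√429) = 12035 + 83*I*√429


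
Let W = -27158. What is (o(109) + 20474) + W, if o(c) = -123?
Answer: -6807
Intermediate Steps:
(o(109) + 20474) + W = (-123 + 20474) - 27158 = 20351 - 27158 = -6807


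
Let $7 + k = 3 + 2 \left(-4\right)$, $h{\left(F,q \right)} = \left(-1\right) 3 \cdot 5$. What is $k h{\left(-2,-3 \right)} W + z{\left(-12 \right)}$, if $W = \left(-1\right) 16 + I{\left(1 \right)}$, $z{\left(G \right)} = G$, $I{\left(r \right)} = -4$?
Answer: $-3612$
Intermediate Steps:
$h{\left(F,q \right)} = -15$ ($h{\left(F,q \right)} = \left(-3\right) 5 = -15$)
$k = -12$ ($k = -7 + \left(3 + 2 \left(-4\right)\right) = -7 + \left(3 - 8\right) = -7 - 5 = -12$)
$W = -20$ ($W = \left(-1\right) 16 - 4 = -16 - 4 = -20$)
$k h{\left(-2,-3 \right)} W + z{\left(-12 \right)} = \left(-12\right) \left(-15\right) \left(-20\right) - 12 = 180 \left(-20\right) - 12 = -3600 - 12 = -3612$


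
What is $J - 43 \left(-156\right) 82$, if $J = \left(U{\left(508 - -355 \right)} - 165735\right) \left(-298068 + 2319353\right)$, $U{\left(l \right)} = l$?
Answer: $-333252750464$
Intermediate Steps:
$J = -333253300520$ ($J = \left(\left(508 - -355\right) - 165735\right) \left(-298068 + 2319353\right) = \left(\left(508 + 355\right) - 165735\right) 2021285 = \left(863 - 165735\right) 2021285 = \left(-164872\right) 2021285 = -333253300520$)
$J - 43 \left(-156\right) 82 = -333253300520 - 43 \left(-156\right) 82 = -333253300520 - \left(-6708\right) 82 = -333253300520 - -550056 = -333253300520 + 550056 = -333252750464$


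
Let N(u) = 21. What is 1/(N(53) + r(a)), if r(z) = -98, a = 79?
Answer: -1/77 ≈ -0.012987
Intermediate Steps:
1/(N(53) + r(a)) = 1/(21 - 98) = 1/(-77) = -1/77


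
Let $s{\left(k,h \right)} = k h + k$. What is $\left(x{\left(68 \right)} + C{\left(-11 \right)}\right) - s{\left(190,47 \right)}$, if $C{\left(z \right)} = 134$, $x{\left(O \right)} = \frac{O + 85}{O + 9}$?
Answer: $- \frac{691769}{77} \approx -8984.0$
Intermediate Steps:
$x{\left(O \right)} = \frac{85 + O}{9 + O}$
$s{\left(k,h \right)} = k + h k$ ($s{\left(k,h \right)} = h k + k = k + h k$)
$\left(x{\left(68 \right)} + C{\left(-11 \right)}\right) - s{\left(190,47 \right)} = \left(\frac{85 + 68}{9 + 68} + 134\right) - 190 \left(1 + 47\right) = \left(\frac{1}{77} \cdot 153 + 134\right) - 190 \cdot 48 = \left(\frac{1}{77} \cdot 153 + 134\right) - 9120 = \left(\frac{153}{77} + 134\right) - 9120 = \frac{10471}{77} - 9120 = - \frac{691769}{77}$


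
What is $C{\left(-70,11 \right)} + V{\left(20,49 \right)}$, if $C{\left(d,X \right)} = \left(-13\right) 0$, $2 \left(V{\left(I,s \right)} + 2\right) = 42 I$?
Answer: $418$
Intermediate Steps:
$V{\left(I,s \right)} = -2 + 21 I$ ($V{\left(I,s \right)} = -2 + \frac{42 I}{2} = -2 + 21 I$)
$C{\left(d,X \right)} = 0$
$C{\left(-70,11 \right)} + V{\left(20,49 \right)} = 0 + \left(-2 + 21 \cdot 20\right) = 0 + \left(-2 + 420\right) = 0 + 418 = 418$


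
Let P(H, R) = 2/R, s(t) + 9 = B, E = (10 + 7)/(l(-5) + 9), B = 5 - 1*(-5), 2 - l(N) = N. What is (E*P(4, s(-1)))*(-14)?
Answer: -119/4 ≈ -29.750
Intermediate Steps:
l(N) = 2 - N
B = 10 (B = 5 + 5 = 10)
E = 17/16 (E = (10 + 7)/((2 - 1*(-5)) + 9) = 17/((2 + 5) + 9) = 17/(7 + 9) = 17/16 ≈ 1.0625)
s(t) = 1 (s(t) = -9 + 10 = 1)
(E*P(4, s(-1)))*(-14) = (17*(2/1)/16)*(-14) = (17*(2*1)/16)*(-14) = ((17/16)*2)*(-14) = (17/8)*(-14) = -119/4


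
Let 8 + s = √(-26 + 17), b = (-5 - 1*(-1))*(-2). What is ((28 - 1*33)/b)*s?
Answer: 5 - 15*I/8 ≈ 5.0 - 1.875*I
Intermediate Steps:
b = 8 (b = (-5 + 1)*(-2) = -4*(-2) = 8)
s = -8 + 3*I (s = -8 + √(-26 + 17) = -8 + √(-9) = -8 + 3*I ≈ -8.0 + 3.0*I)
((28 - 1*33)/b)*s = ((28 - 1*33)/8)*(-8 + 3*I) = ((28 - 33)*(⅛))*(-8 + 3*I) = (-5*⅛)*(-8 + 3*I) = -5*(-8 + 3*I)/8 = 5 - 15*I/8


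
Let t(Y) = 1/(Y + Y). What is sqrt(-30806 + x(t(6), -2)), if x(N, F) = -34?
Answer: 2*I*sqrt(7710) ≈ 175.61*I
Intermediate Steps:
t(Y) = 1/(2*Y)
sqrt(-30806 + x(t(6), -2)) = sqrt(-30806 - 34) = sqrt(-30840) = 2*I*sqrt(7710)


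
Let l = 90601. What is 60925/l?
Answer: 60925/90601 ≈ 0.67245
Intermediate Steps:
60925/l = 60925/90601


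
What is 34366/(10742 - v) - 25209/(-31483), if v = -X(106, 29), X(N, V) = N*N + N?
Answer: 819330167/347635286 ≈ 2.3569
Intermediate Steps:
X(N, V) = N + N² (X(N, V) = N² + N = N + N²)
v = -11342 (v = -106*(1 + 106) = -106*107 = -1*11342 = -11342)
34366/(10742 - v) - 25209/(-31483) = 34366/(10742 - 1*(-11342)) - 25209/(-31483) = 34366/(10742 + 11342) - 25209*(-1/31483) = 34366/22084 + 25209/31483 = 34366*(1/22084) + 25209/31483 = 17183/11042 + 25209/31483 = 819330167/347635286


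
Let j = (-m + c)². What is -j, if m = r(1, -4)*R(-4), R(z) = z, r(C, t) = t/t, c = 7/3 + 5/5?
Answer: -484/9 ≈ -53.778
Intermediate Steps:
c = 10/3 (c = 7*(⅓) + 5*(⅕) = 7/3 + 1 = 10/3 ≈ 3.3333)
r(C, t) = 1
m = -4 (m = 1*(-4) = -4)
j = 484/9 (j = (-1*(-4) + 10/3)² = (4 + 10/3)² = (22/3)² = 484/9 ≈ 53.778)
-j = -1*484/9 = -484/9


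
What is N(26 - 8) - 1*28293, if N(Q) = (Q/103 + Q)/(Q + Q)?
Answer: -2914127/103 ≈ -28293.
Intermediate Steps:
N(Q) = 52/103 (N(Q) = (Q*(1/103) + Q)/((2*Q)) = (Q/103 + Q)*(1/(2*Q)) = (104*Q/103)*(1/(2*Q)) = 52/103)
N(26 - 8) - 1*28293 = 52/103 - 1*28293 = 52/103 - 28293 = -2914127/103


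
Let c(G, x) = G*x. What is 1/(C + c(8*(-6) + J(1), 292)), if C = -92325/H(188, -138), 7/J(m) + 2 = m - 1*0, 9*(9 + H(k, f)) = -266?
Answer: -347/4741895 ≈ -7.3178e-5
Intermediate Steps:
H(k, f) = -347/9 (H(k, f) = -9 + (⅑)*(-266) = -9 - 266/9 = -347/9)
J(m) = 7/(-2 + m) (J(m) = 7/(-2 + (m - 1*0)) = 7/(-2 + (m + 0)) = 7/(-2 + m))
C = 830925/347 (C = -92325/(-347/9) = -92325*(-9/347) = 830925/347 ≈ 2394.6)
1/(C + c(8*(-6) + J(1), 292)) = 1/(830925/347 + (8*(-6) + 7/(-2 + 1))*292) = 1/(830925/347 + (-48 + 7/(-1))*292) = 1/(830925/347 + (-48 + 7*(-1))*292) = 1/(830925/347 + (-48 - 7)*292) = 1/(830925/347 - 55*292) = 1/(830925/347 - 16060) = 1/(-4741895/347) = -347/4741895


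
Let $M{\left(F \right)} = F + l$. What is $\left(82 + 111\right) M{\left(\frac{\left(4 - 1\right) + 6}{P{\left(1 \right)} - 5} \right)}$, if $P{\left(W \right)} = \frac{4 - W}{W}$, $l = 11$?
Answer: $\frac{2509}{2} \approx 1254.5$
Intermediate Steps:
$P{\left(W \right)} = \frac{4 - W}{W}$
$M{\left(F \right)} = 11 + F$ ($M{\left(F \right)} = F + 11 = 11 + F$)
$\left(82 + 111\right) M{\left(\frac{\left(4 - 1\right) + 6}{P{\left(1 \right)} - 5} \right)} = \left(82 + 111\right) \left(11 + \frac{\left(4 - 1\right) + 6}{\frac{4 - 1}{1} - 5}\right) = 193 \left(11 + \frac{\left(4 - 1\right) + 6}{1 \left(4 - 1\right) - 5}\right) = 193 \left(11 + \frac{3 + 6}{1 \cdot 3 - 5}\right) = 193 \left(11 + \frac{9}{3 - 5}\right) = 193 \left(11 + \frac{9}{-2}\right) = 193 \left(11 + 9 \left(- \frac{1}{2}\right)\right) = 193 \left(11 - \frac{9}{2}\right) = 193 \cdot \frac{13}{2} = \frac{2509}{2}$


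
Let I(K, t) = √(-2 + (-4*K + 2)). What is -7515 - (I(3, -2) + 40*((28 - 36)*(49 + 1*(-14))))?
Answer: 3685 - 2*I*√3 ≈ 3685.0 - 3.4641*I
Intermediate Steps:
I(K, t) = 2*√(-K) (I(K, t) = √(-2 + (2 - 4*K)) = √(-4*K) = 2*√(-K))
-7515 - (I(3, -2) + 40*((28 - 36)*(49 + 1*(-14)))) = -7515 - (2*√(-1*3) + 40*((28 - 36)*(49 + 1*(-14)))) = -7515 - (2*√(-3) + 40*(-8*(49 - 14))) = -7515 - (2*(I*√3) + 40*(-8*35)) = -7515 - (2*I*√3 + 40*(-280)) = -7515 - (2*I*√3 - 11200) = -7515 - (-11200 + 2*I*√3) = -7515 + (11200 - 2*I*√3) = 3685 - 2*I*√3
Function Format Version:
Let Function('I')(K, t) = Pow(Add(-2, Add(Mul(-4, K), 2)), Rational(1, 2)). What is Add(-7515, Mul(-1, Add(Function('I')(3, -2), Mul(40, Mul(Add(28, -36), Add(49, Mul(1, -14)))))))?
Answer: Add(3685, Mul(-2, I, Pow(3, Rational(1, 2)))) ≈ Add(3685.0, Mul(-3.4641, I))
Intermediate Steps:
Function('I')(K, t) = Mul(2, Pow(Mul(-1, K), Rational(1, 2))) (Function('I')(K, t) = Pow(Add(-2, Add(2, Mul(-4, K))), Rational(1, 2)) = Pow(Mul(-4, K), Rational(1, 2)) = Mul(2, Pow(Mul(-1, K), Rational(1, 2))))
Add(-7515, Mul(-1, Add(Function('I')(3, -2), Mul(40, Mul(Add(28, -36), Add(49, Mul(1, -14))))))) = Add(-7515, Mul(-1, Add(Mul(2, Pow(Mul(-1, 3), Rational(1, 2))), Mul(40, Mul(Add(28, -36), Add(49, Mul(1, -14))))))) = Add(-7515, Mul(-1, Add(Mul(2, Pow(-3, Rational(1, 2))), Mul(40, Mul(-8, Add(49, -14)))))) = Add(-7515, Mul(-1, Add(Mul(2, Mul(I, Pow(3, Rational(1, 2)))), Mul(40, Mul(-8, 35))))) = Add(-7515, Mul(-1, Add(Mul(2, I, Pow(3, Rational(1, 2))), Mul(40, -280)))) = Add(-7515, Mul(-1, Add(Mul(2, I, Pow(3, Rational(1, 2))), -11200))) = Add(-7515, Mul(-1, Add(-11200, Mul(2, I, Pow(3, Rational(1, 2)))))) = Add(-7515, Add(11200, Mul(-2, I, Pow(3, Rational(1, 2))))) = Add(3685, Mul(-2, I, Pow(3, Rational(1, 2))))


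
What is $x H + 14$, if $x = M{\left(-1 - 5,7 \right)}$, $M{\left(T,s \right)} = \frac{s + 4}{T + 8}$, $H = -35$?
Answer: $- \frac{357}{2} \approx -178.5$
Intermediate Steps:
$M{\left(T,s \right)} = \frac{4 + s}{8 + T}$
$x = \frac{11}{2}$ ($x = \frac{4 + 7}{8 - 6} = \frac{1}{8 - 6} \cdot 11 = \frac{1}{2} \cdot 11 = \frac{11}{2} \approx 5.5$)
$x H + 14 = \frac{11}{2} \left(-35\right) + 14 = - \frac{385}{2} + 14 = - \frac{357}{2}$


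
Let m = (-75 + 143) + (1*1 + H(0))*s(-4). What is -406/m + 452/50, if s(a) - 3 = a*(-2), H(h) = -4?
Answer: -64/25 ≈ -2.5600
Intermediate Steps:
s(a) = 3 - 2*a (s(a) = 3 + a*(-2) = 3 - 2*a)
m = 35 (m = (-75 + 143) + (1*1 - 4)*(3 - 2*(-4)) = 68 + (1 - 4)*(3 + 8) = 68 - 3*11 = 68 - 33 = 35)
-406/m + 452/50 = -406/35 + 452/50 = -406*1/35 + 452*(1/50) = -58/5 + 226/25 = -64/25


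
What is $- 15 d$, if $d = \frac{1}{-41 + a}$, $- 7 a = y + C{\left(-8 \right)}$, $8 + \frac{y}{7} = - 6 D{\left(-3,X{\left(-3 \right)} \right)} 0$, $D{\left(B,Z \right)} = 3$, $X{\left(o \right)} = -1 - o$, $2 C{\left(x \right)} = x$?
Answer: $\frac{105}{227} \approx 0.46255$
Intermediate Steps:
$C{\left(x \right)} = \frac{x}{2}$
$y = -56$ ($y = -56 + 7 \left(-6\right) 3 \cdot 0 = -56 + 7 \left(\left(-18\right) 0\right) = -56 + 7 \cdot 0 = -56 + 0 = -56$)
$a = \frac{60}{7}$ ($a = - \frac{-56 + \frac{1}{2} \left(-8\right)}{7} = - \frac{-56 - 4}{7} = \left(- \frac{1}{7}\right) \left(-60\right) = \frac{60}{7} \approx 8.5714$)
$d = - \frac{7}{227}$ ($d = \frac{1}{-41 + \frac{60}{7}} = \frac{1}{- \frac{227}{7}} = - \frac{7}{227} \approx -0.030837$)
$- 15 d = \left(-15\right) \left(- \frac{7}{227}\right) = \frac{105}{227}$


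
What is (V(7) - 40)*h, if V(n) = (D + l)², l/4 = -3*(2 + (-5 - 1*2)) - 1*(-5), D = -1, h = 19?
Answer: 117819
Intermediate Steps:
l = 80 (l = 4*(-3*(2 + (-5 - 1*2)) - 1*(-5)) = 4*(-3*(2 + (-5 - 2)) + 5) = 4*(-3*(2 - 7) + 5) = 4*(-3*(-5) + 5) = 4*(15 + 5) = 4*20 = 80)
V(n) = 6241 (V(n) = (-1 + 80)² = 79² = 6241)
(V(7) - 40)*h = (6241 - 40)*19 = 6201*19 = 117819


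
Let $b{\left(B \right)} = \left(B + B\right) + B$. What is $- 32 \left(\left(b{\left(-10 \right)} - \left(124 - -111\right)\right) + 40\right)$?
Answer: $7200$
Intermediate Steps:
$b{\left(B \right)} = 3 B$ ($b{\left(B \right)} = 2 B + B = 3 B$)
$- 32 \left(\left(b{\left(-10 \right)} - \left(124 - -111\right)\right) + 40\right) = - 32 \left(\left(3 \left(-10\right) - \left(124 - -111\right)\right) + 40\right) = - 32 \left(\left(-30 - \left(124 + 111\right)\right) + 40\right) = - 32 \left(\left(-30 - 235\right) + 40\right) = - 32 \left(-265 + 40\right) = \left(-32\right) \left(-225\right) = 7200$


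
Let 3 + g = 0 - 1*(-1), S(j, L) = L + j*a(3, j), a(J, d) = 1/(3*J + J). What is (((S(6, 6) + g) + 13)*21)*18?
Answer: 6615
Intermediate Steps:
a(J, d) = 1/(4*J)
S(j, L) = L + j/12 (S(j, L) = L + j*((¼)/3) = L + j*((¼)*(⅓)) = L + j*(1/12) = L + j/12)
g = -2 (g = -3 + (0 - 1*(-1)) = -3 + (0 + 1) = -3 + 1 = -2)
(((S(6, 6) + g) + 13)*21)*18 = ((((6 + (1/12)*6) - 2) + 13)*21)*18 = ((((6 + ½) - 2) + 13)*21)*18 = (((13/2 - 2) + 13)*21)*18 = ((9/2 + 13)*21)*18 = ((35/2)*21)*18 = (735/2)*18 = 6615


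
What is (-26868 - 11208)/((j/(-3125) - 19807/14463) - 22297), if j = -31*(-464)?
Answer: 860458106250/504012327271 ≈ 1.7072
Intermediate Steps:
j = 14384
(-26868 - 11208)/((j/(-3125) - 19807/14463) - 22297) = (-26868 - 11208)/((14384/(-3125) - 19807/14463) - 22297) = -38076/((14384*(-1/3125) - 19807*1/14463) - 22297) = -38076/((-14384/3125 - 19807/14463) - 22297) = -38076/(-269932667/45196875 - 22297) = -38076/(-1008024654542/45196875) = -38076*(-45196875/1008024654542) = 860458106250/504012327271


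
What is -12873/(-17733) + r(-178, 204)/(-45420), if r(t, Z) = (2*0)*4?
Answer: 4291/5911 ≈ 0.72593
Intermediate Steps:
r(t, Z) = 0 (r(t, Z) = 0*4 = 0)
-12873/(-17733) + r(-178, 204)/(-45420) = -12873/(-17733) + 0/(-45420) = -12873*(-1/17733) + 0*(-1/45420) = 4291/5911 + 0 = 4291/5911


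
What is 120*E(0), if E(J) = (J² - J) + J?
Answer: 0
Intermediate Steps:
E(J) = J²
120*E(0) = 120*0² = 120*0 = 0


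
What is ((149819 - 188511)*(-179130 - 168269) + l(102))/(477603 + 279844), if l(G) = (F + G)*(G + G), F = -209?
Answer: 13441540280/757447 ≈ 17746.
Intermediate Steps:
l(G) = 2*G*(-209 + G) (l(G) = (-209 + G)*(G + G) = (-209 + G)*(2*G) = 2*G*(-209 + G))
((149819 - 188511)*(-179130 - 168269) + l(102))/(477603 + 279844) = ((149819 - 188511)*(-179130 - 168269) + 2*102*(-209 + 102))/(477603 + 279844) = (-38692*(-347399) + 2*102*(-107))/757447 = (13441562108 - 21828)*(1/757447) = 13441540280*(1/757447) = 13441540280/757447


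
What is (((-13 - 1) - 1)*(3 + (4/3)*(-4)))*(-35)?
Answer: -1225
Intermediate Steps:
(((-13 - 1) - 1)*(3 + (4/3)*(-4)))*(-35) = ((-14 - 1)*(3 + (4*(1/3))*(-4)))*(-35) = -15*(3 + (4/3)*(-4))*(-35) = -15*(3 - 16/3)*(-35) = -15*(-7/3)*(-35) = 35*(-35) = -1225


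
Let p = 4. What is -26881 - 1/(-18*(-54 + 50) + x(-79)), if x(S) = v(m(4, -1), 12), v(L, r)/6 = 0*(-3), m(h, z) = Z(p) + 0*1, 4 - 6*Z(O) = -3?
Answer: -1935433/72 ≈ -26881.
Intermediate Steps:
Z(O) = 7/6 (Z(O) = 2/3 - 1/6*(-3) = 2/3 + 1/2 = 7/6)
m(h, z) = 7/6 (m(h, z) = 7/6 + 0*1 = 7/6 + 0 = 7/6)
v(L, r) = 0 (v(L, r) = 6*(0*(-3)) = 6*0 = 0)
x(S) = 0
-26881 - 1/(-18*(-54 + 50) + x(-79)) = -26881 - 1/(-18*(-54 + 50) + 0) = -26881 - 1/(-18*(-4) + 0) = -26881 - 1/(72 + 0) = -26881 - 1/72 = -1935433/72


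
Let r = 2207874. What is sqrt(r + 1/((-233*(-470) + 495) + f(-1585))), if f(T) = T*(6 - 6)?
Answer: sqrt(545259267687895)/15715 ≈ 1485.9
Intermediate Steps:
f(T) = 0 (f(T) = T*0 = 0)
sqrt(r + 1/((-233*(-470) + 495) + f(-1585))) = sqrt(2207874 + 1/((-233*(-470) + 495) + 0)) = sqrt(2207874 + 1/((109510 + 495) + 0)) = sqrt(2207874 + 1/(110005 + 0)) = sqrt(2207874 + 1/110005) = sqrt(242877179371/110005) = sqrt(545259267687895)/15715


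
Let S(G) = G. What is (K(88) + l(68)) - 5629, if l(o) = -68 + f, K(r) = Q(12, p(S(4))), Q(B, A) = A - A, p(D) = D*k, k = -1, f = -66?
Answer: -5763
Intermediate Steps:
p(D) = -D (p(D) = D*(-1) = -D)
Q(B, A) = 0
K(r) = 0
l(o) = -134 (l(o) = -68 - 66 = -134)
(K(88) + l(68)) - 5629 = (0 - 134) - 5629 = -134 - 5629 = -5763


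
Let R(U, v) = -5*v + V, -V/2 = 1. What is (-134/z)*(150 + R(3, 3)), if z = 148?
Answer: -8911/74 ≈ -120.42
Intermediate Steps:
V = -2 (V = -2*1 = -2)
R(U, v) = -2 - 5*v (R(U, v) = -5*v - 2 = -2 - 5*v)
(-134/z)*(150 + R(3, 3)) = (-134/148)*(150 + (-2 - 5*3)) = (-134*1/148)*(150 + (-2 - 15)) = -67*(150 - 17)/74 = -67/74*133 = -8911/74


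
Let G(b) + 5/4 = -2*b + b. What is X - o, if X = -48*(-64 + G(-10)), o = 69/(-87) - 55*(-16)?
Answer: 51411/29 ≈ 1772.8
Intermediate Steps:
G(b) = -5/4 - b (G(b) = -5/4 + (-2*b + b) = -5/4 - b)
o = 25497/29 (o = 69*(-1/87) + 880 = -23/29 + 880 = 25497/29 ≈ 879.21)
X = 2652 (X = -48*(-64 + (-5/4 - 1*(-10))) = -48*(-64 + (-5/4 + 10)) = -48*(-64 + 35/4) = -48*(-221/4) = 2652)
X - o = 2652 - 1*25497/29 = 2652 - 25497/29 = 51411/29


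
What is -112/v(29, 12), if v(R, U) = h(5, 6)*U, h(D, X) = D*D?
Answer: -28/75 ≈ -0.37333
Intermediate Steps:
h(D, X) = D²
v(R, U) = 25*U (v(R, U) = 5²*U = 25*U)
-112/v(29, 12) = -112/(25*12) = -112/300 = -112*1/300 = -28/75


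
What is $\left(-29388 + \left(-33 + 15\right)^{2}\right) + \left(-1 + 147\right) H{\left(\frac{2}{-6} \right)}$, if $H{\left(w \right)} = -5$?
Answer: $-29794$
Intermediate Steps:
$\left(-29388 + \left(-33 + 15\right)^{2}\right) + \left(-1 + 147\right) H{\left(\frac{2}{-6} \right)} = \left(-29388 + \left(-33 + 15\right)^{2}\right) + \left(-1 + 147\right) \left(-5\right) = \left(-29388 + \left(-18\right)^{2}\right) + 146 \left(-5\right) = \left(-29388 + 324\right) - 730 = -29064 - 730 = -29794$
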